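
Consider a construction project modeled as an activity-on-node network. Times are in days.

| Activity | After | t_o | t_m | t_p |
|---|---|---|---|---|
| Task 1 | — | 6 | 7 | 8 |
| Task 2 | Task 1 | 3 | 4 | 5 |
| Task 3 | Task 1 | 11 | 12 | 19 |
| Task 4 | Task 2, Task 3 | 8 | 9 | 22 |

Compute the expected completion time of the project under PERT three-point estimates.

te_Task 1 = (6 + 4·7 + 8)/6 = 42/6 = 7
te_Task 2 = (3 + 4·4 + 5)/6 = 24/6 = 4
te_Task 3 = (11 + 4·12 + 19)/6 = 78/6 = 13
te_Task 4 = (8 + 4·9 + 22)/6 = 66/6 = 11

Forward pass:
ES_Task 1 = 0; EF_Task 1 = 7
ES_Task 2 = 7; EF_Task 2 = 7+4 = 11
ES_Task 3 = 7; EF_Task 3 = 7+13 = 20
ES_Task 4 = max(EF_Task 2=11, EF_Task 3=20) = 20; EF_Task 4 = 20+11 = 31
Expected project duration μ = 31 days. Critical path: Task 1 → Task 3 → Task 4.

31 days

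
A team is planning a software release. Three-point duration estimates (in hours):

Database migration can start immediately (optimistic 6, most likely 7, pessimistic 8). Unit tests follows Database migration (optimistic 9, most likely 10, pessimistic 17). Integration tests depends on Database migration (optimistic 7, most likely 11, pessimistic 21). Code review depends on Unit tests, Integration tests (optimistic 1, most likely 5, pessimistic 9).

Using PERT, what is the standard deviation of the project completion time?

te_Database migration = (6 + 4·7 + 8)/6 = 42/6 = 7; σ²_Database migration = ((8−6)/6)² = 0.111
te_Unit tests = (9 + 4·10 + 17)/6 = 66/6 = 11; σ²_Unit tests = ((17−9)/6)² = 1.778
te_Integration tests = (7 + 4·11 + 21)/6 = 72/6 = 12; σ²_Integration tests = ((21−7)/6)² = 5.444
te_Code review = (1 + 4·5 + 9)/6 = 30/6 = 5; σ²_Code review = ((9−1)/6)² = 1.778

Forward pass:
ES_Database migration = 0; EF_Database migration = 7
ES_Unit tests = 7; EF_Unit tests = 7+11 = 18
ES_Integration tests = 7; EF_Integration tests = 7+12 = 19
ES_Code review = max(EF_Unit tests=18, EF_Integration tests=19) = 19; EF_Code review = 19+5 = 24
Expected project duration μ = 24 hours. Critical path: Database migration → Integration tests → Code review.

Variance along critical path = 0.111 + 5.444 + 1.778 = 7.333
σ = √7.333 = 2.708 hours

2.71 hours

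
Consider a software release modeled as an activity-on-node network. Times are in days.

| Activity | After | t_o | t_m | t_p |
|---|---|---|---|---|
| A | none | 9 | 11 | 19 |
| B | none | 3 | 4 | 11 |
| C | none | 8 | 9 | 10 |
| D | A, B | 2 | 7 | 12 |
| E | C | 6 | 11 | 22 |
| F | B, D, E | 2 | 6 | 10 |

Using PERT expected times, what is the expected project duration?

te_A = (9 + 4·11 + 19)/6 = 72/6 = 12
te_B = (3 + 4·4 + 11)/6 = 30/6 = 5
te_C = (8 + 4·9 + 10)/6 = 54/6 = 9
te_D = (2 + 4·7 + 12)/6 = 42/6 = 7
te_E = (6 + 4·11 + 22)/6 = 72/6 = 12
te_F = (2 + 4·6 + 10)/6 = 36/6 = 6

Forward pass:
ES_A = 0; EF_A = 12
ES_B = 0; EF_B = 5
ES_C = 0; EF_C = 9
ES_D = max(EF_A=12, EF_B=5) = 12; EF_D = 12+7 = 19
ES_E = 9; EF_E = 9+12 = 21
ES_F = max(EF_B=5, EF_D=19, EF_E=21) = 21; EF_F = 21+6 = 27
Expected project duration μ = 27 days. Critical path: C → E → F.

27 days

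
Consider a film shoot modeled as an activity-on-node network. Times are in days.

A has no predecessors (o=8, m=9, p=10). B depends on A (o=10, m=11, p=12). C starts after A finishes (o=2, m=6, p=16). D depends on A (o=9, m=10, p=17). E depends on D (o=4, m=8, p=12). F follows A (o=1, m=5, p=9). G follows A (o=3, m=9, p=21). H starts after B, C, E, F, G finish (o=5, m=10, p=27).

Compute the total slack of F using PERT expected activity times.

14 days

te_A = (8 + 4·9 + 10)/6 = 54/6 = 9
te_B = (10 + 4·11 + 12)/6 = 66/6 = 11
te_C = (2 + 4·6 + 16)/6 = 42/6 = 7
te_D = (9 + 4·10 + 17)/6 = 66/6 = 11
te_E = (4 + 4·8 + 12)/6 = 48/6 = 8
te_F = (1 + 4·5 + 9)/6 = 30/6 = 5
te_G = (3 + 4·9 + 21)/6 = 60/6 = 10
te_H = (5 + 4·10 + 27)/6 = 72/6 = 12

Forward pass:
ES_A = 0; EF_A = 9
ES_B = 9; EF_B = 9+11 = 20
ES_C = 9; EF_C = 9+7 = 16
ES_D = 9; EF_D = 9+11 = 20
ES_E = 20; EF_E = 20+8 = 28
ES_F = 9; EF_F = 9+5 = 14
ES_G = 9; EF_G = 9+10 = 19
ES_H = max(EF_B=20, EF_C=16, EF_E=28, EF_F=14, EF_G=19) = 28; EF_H = 28+12 = 40
Expected project duration μ = 40 days. Critical path: A → D → E → H.

Backward pass:
LF_H = 40; LS_H = 40−12 = 28
LF_G = LS_H = 28; LS_G = 28−10 = 18
LF_F = LS_H = 28; LS_F = 28−5 = 23
LF_E = LS_H = 28; LS_E = 28−8 = 20
LF_D = LS_E = 20; LS_D = 20−11 = 9
LF_C = LS_H = 28; LS_C = 28−7 = 21
LF_B = LS_H = 28; LS_B = 28−11 = 17
LF_A = min(LS_B=17, LS_C=21, LS_D=9, LS_F=23, LS_G=18) = 9; LS_A = 9−9 = 0
Slack_F = LS_F − ES_F = 23 − 9 = 14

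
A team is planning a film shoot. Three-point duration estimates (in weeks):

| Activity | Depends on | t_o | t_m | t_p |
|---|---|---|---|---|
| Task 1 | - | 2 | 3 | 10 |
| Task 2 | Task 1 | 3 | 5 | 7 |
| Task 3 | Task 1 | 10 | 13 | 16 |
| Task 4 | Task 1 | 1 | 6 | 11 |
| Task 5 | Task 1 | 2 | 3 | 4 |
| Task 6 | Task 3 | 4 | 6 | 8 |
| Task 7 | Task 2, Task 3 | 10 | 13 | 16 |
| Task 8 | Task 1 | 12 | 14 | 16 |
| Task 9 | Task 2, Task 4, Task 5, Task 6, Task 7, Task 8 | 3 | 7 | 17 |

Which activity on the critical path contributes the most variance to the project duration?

te_Task 1 = (2 + 4·3 + 10)/6 = 24/6 = 4; σ²_Task 1 = ((10−2)/6)² = 1.778
te_Task 2 = (3 + 4·5 + 7)/6 = 30/6 = 5; σ²_Task 2 = ((7−3)/6)² = 0.444
te_Task 3 = (10 + 4·13 + 16)/6 = 78/6 = 13; σ²_Task 3 = ((16−10)/6)² = 1.000
te_Task 4 = (1 + 4·6 + 11)/6 = 36/6 = 6; σ²_Task 4 = ((11−1)/6)² = 2.778
te_Task 5 = (2 + 4·3 + 4)/6 = 18/6 = 3; σ²_Task 5 = ((4−2)/6)² = 0.111
te_Task 6 = (4 + 4·6 + 8)/6 = 36/6 = 6; σ²_Task 6 = ((8−4)/6)² = 0.444
te_Task 7 = (10 + 4·13 + 16)/6 = 78/6 = 13; σ²_Task 7 = ((16−10)/6)² = 1.000
te_Task 8 = (12 + 4·14 + 16)/6 = 84/6 = 14; σ²_Task 8 = ((16−12)/6)² = 0.444
te_Task 9 = (3 + 4·7 + 17)/6 = 48/6 = 8; σ²_Task 9 = ((17−3)/6)² = 5.444

Forward pass:
ES_Task 1 = 0; EF_Task 1 = 4
ES_Task 2 = 4; EF_Task 2 = 4+5 = 9
ES_Task 3 = 4; EF_Task 3 = 4+13 = 17
ES_Task 4 = 4; EF_Task 4 = 4+6 = 10
ES_Task 5 = 4; EF_Task 5 = 4+3 = 7
ES_Task 6 = 17; EF_Task 6 = 17+6 = 23
ES_Task 7 = max(EF_Task 2=9, EF_Task 3=17) = 17; EF_Task 7 = 17+13 = 30
ES_Task 8 = 4; EF_Task 8 = 4+14 = 18
ES_Task 9 = max(EF_Task 2=9, EF_Task 4=10, EF_Task 5=7, EF_Task 6=23, EF_Task 7=30, EF_Task 8=18) = 30; EF_Task 9 = 30+8 = 38
Expected project duration μ = 38 weeks. Critical path: Task 1 → Task 3 → Task 7 → Task 9.

Variances on critical path: σ²_Task 1=1.778, σ²_Task 3=1.000, σ²_Task 7=1.000, σ²_Task 9=5.444.
Largest is σ²_Task 9 = 5.444.

Task 9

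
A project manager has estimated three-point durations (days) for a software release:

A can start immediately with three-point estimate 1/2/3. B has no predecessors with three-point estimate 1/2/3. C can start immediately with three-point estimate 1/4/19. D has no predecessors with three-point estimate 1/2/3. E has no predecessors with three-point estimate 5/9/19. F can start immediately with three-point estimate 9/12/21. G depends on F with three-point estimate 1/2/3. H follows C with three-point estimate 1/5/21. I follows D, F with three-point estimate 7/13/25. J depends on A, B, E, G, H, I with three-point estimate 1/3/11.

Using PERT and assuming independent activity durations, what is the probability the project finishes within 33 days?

te_A = (1 + 4·2 + 3)/6 = 12/6 = 2; σ²_A = ((3−1)/6)² = 0.111
te_B = (1 + 4·2 + 3)/6 = 12/6 = 2; σ²_B = ((3−1)/6)² = 0.111
te_C = (1 + 4·4 + 19)/6 = 36/6 = 6; σ²_C = ((19−1)/6)² = 9.000
te_D = (1 + 4·2 + 3)/6 = 12/6 = 2; σ²_D = ((3−1)/6)² = 0.111
te_E = (5 + 4·9 + 19)/6 = 60/6 = 10; σ²_E = ((19−5)/6)² = 5.444
te_F = (9 + 4·12 + 21)/6 = 78/6 = 13; σ²_F = ((21−9)/6)² = 4.000
te_G = (1 + 4·2 + 3)/6 = 12/6 = 2; σ²_G = ((3−1)/6)² = 0.111
te_H = (1 + 4·5 + 21)/6 = 42/6 = 7; σ²_H = ((21−1)/6)² = 11.111
te_I = (7 + 4·13 + 25)/6 = 84/6 = 14; σ²_I = ((25−7)/6)² = 9.000
te_J = (1 + 4·3 + 11)/6 = 24/6 = 4; σ²_J = ((11−1)/6)² = 2.778

Forward pass:
ES_A = 0; EF_A = 2
ES_B = 0; EF_B = 2
ES_C = 0; EF_C = 6
ES_D = 0; EF_D = 2
ES_E = 0; EF_E = 10
ES_F = 0; EF_F = 13
ES_G = 13; EF_G = 13+2 = 15
ES_H = 6; EF_H = 6+7 = 13
ES_I = max(EF_D=2, EF_F=13) = 13; EF_I = 13+14 = 27
ES_J = max(EF_A=2, EF_B=2, EF_E=10, EF_G=15, EF_H=13, EF_I=27) = 27; EF_J = 27+4 = 31
Expected project duration μ = 31 days. Critical path: F → I → J.

Variance along critical path = 4.000 + 9.000 + 2.778 = 15.778; σ = √15.778 = 3.972 days.
Z = (33 − 31) / 3.972 = 0.504
P(T ≤ 33) = Φ(0.504) ≈ 0.693

0.693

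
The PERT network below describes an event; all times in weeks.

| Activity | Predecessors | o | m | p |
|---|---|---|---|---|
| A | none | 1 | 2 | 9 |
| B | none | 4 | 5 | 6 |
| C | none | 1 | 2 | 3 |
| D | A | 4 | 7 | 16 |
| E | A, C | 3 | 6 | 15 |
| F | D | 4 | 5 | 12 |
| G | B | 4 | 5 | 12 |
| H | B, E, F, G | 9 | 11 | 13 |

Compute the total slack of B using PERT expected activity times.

6 weeks

te_A = (1 + 4·2 + 9)/6 = 18/6 = 3
te_B = (4 + 4·5 + 6)/6 = 30/6 = 5
te_C = (1 + 4·2 + 3)/6 = 12/6 = 2
te_D = (4 + 4·7 + 16)/6 = 48/6 = 8
te_E = (3 + 4·6 + 15)/6 = 42/6 = 7
te_F = (4 + 4·5 + 12)/6 = 36/6 = 6
te_G = (4 + 4·5 + 12)/6 = 36/6 = 6
te_H = (9 + 4·11 + 13)/6 = 66/6 = 11

Forward pass:
ES_A = 0; EF_A = 3
ES_B = 0; EF_B = 5
ES_C = 0; EF_C = 2
ES_D = 3; EF_D = 3+8 = 11
ES_E = max(EF_A=3, EF_C=2) = 3; EF_E = 3+7 = 10
ES_F = 11; EF_F = 11+6 = 17
ES_G = 5; EF_G = 5+6 = 11
ES_H = max(EF_B=5, EF_E=10, EF_F=17, EF_G=11) = 17; EF_H = 17+11 = 28
Expected project duration μ = 28 weeks. Critical path: A → D → F → H.

Backward pass:
LF_H = 28; LS_H = 28−11 = 17
LF_G = LS_H = 17; LS_G = 17−6 = 11
LF_F = LS_H = 17; LS_F = 17−6 = 11
LF_E = LS_H = 17; LS_E = 17−7 = 10
LF_D = LS_F = 11; LS_D = 11−8 = 3
LF_C = LS_E = 10; LS_C = 10−2 = 8
LF_B = min(LS_G=11, LS_H=17) = 11; LS_B = 11−5 = 6
LF_A = min(LS_D=3, LS_E=10) = 3; LS_A = 3−3 = 0
Slack_B = LS_B − ES_B = 6 − 0 = 6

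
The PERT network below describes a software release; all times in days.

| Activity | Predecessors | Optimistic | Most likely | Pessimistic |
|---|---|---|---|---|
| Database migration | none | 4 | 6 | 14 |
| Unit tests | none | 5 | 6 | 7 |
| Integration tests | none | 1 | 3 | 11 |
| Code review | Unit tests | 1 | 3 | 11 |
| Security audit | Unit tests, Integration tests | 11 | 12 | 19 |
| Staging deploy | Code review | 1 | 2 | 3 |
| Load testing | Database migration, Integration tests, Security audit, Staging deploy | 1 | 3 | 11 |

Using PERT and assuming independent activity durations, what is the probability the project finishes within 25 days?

te_Database migration = (4 + 4·6 + 14)/6 = 42/6 = 7; σ²_Database migration = ((14−4)/6)² = 2.778
te_Unit tests = (5 + 4·6 + 7)/6 = 36/6 = 6; σ²_Unit tests = ((7−5)/6)² = 0.111
te_Integration tests = (1 + 4·3 + 11)/6 = 24/6 = 4; σ²_Integration tests = ((11−1)/6)² = 2.778
te_Code review = (1 + 4·3 + 11)/6 = 24/6 = 4; σ²_Code review = ((11−1)/6)² = 2.778
te_Security audit = (11 + 4·12 + 19)/6 = 78/6 = 13; σ²_Security audit = ((19−11)/6)² = 1.778
te_Staging deploy = (1 + 4·2 + 3)/6 = 12/6 = 2; σ²_Staging deploy = ((3−1)/6)² = 0.111
te_Load testing = (1 + 4·3 + 11)/6 = 24/6 = 4; σ²_Load testing = ((11−1)/6)² = 2.778

Forward pass:
ES_Database migration = 0; EF_Database migration = 7
ES_Unit tests = 0; EF_Unit tests = 6
ES_Integration tests = 0; EF_Integration tests = 4
ES_Code review = 6; EF_Code review = 6+4 = 10
ES_Security audit = max(EF_Unit tests=6, EF_Integration tests=4) = 6; EF_Security audit = 6+13 = 19
ES_Staging deploy = 10; EF_Staging deploy = 10+2 = 12
ES_Load testing = max(EF_Database migration=7, EF_Integration tests=4, EF_Security audit=19, EF_Staging deploy=12) = 19; EF_Load testing = 19+4 = 23
Expected project duration μ = 23 days. Critical path: Unit tests → Security audit → Load testing.

Variance along critical path = 0.111 + 1.778 + 2.778 = 4.667; σ = √4.667 = 2.160 days.
Z = (25 − 23) / 2.160 = 0.926
P(T ≤ 25) = Φ(0.926) ≈ 0.823

0.823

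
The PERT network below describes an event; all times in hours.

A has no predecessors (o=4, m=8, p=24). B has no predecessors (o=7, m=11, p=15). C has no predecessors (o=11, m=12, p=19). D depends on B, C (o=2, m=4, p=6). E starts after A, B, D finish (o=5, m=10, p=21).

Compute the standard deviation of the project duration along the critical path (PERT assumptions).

te_A = (4 + 4·8 + 24)/6 = 60/6 = 10; σ²_A = ((24−4)/6)² = 11.111
te_B = (7 + 4·11 + 15)/6 = 66/6 = 11; σ²_B = ((15−7)/6)² = 1.778
te_C = (11 + 4·12 + 19)/6 = 78/6 = 13; σ²_C = ((19−11)/6)² = 1.778
te_D = (2 + 4·4 + 6)/6 = 24/6 = 4; σ²_D = ((6−2)/6)² = 0.444
te_E = (5 + 4·10 + 21)/6 = 66/6 = 11; σ²_E = ((21−5)/6)² = 7.111

Forward pass:
ES_A = 0; EF_A = 10
ES_B = 0; EF_B = 11
ES_C = 0; EF_C = 13
ES_D = max(EF_B=11, EF_C=13) = 13; EF_D = 13+4 = 17
ES_E = max(EF_A=10, EF_B=11, EF_D=17) = 17; EF_E = 17+11 = 28
Expected project duration μ = 28 hours. Critical path: C → D → E.

Variance along critical path = 1.778 + 0.444 + 7.111 = 9.333
σ = √9.333 = 3.055 hours

3.06 hours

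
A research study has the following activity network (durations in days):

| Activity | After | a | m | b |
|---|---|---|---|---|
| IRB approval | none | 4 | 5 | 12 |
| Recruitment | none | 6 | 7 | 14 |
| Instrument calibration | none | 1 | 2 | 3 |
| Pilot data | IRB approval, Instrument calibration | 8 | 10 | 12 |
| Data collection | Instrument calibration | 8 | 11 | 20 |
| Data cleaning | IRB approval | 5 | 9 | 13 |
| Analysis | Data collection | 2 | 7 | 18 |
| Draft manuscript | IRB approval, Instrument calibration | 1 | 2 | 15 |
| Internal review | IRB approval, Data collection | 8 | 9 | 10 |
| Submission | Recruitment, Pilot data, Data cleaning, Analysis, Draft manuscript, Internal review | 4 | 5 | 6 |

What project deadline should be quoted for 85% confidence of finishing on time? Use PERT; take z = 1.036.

te_IRB approval = (4 + 4·5 + 12)/6 = 36/6 = 6; σ²_IRB approval = ((12−4)/6)² = 1.778
te_Recruitment = (6 + 4·7 + 14)/6 = 48/6 = 8; σ²_Recruitment = ((14−6)/6)² = 1.778
te_Instrument calibration = (1 + 4·2 + 3)/6 = 12/6 = 2; σ²_Instrument calibration = ((3−1)/6)² = 0.111
te_Pilot data = (8 + 4·10 + 12)/6 = 60/6 = 10; σ²_Pilot data = ((12−8)/6)² = 0.444
te_Data collection = (8 + 4·11 + 20)/6 = 72/6 = 12; σ²_Data collection = ((20−8)/6)² = 4.000
te_Data cleaning = (5 + 4·9 + 13)/6 = 54/6 = 9; σ²_Data cleaning = ((13−5)/6)² = 1.778
te_Analysis = (2 + 4·7 + 18)/6 = 48/6 = 8; σ²_Analysis = ((18−2)/6)² = 7.111
te_Draft manuscript = (1 + 4·2 + 15)/6 = 24/6 = 4; σ²_Draft manuscript = ((15−1)/6)² = 5.444
te_Internal review = (8 + 4·9 + 10)/6 = 54/6 = 9; σ²_Internal review = ((10−8)/6)² = 0.111
te_Submission = (4 + 4·5 + 6)/6 = 30/6 = 5; σ²_Submission = ((6−4)/6)² = 0.111

Forward pass:
ES_IRB approval = 0; EF_IRB approval = 6
ES_Recruitment = 0; EF_Recruitment = 8
ES_Instrument calibration = 0; EF_Instrument calibration = 2
ES_Pilot data = max(EF_IRB approval=6, EF_Instrument calibration=2) = 6; EF_Pilot data = 6+10 = 16
ES_Data collection = 2; EF_Data collection = 2+12 = 14
ES_Data cleaning = 6; EF_Data cleaning = 6+9 = 15
ES_Analysis = 14; EF_Analysis = 14+8 = 22
ES_Draft manuscript = max(EF_IRB approval=6, EF_Instrument calibration=2) = 6; EF_Draft manuscript = 6+4 = 10
ES_Internal review = max(EF_IRB approval=6, EF_Data collection=14) = 14; EF_Internal review = 14+9 = 23
ES_Submission = max(EF_Recruitment=8, EF_Pilot data=16, EF_Data cleaning=15, EF_Analysis=22, EF_Draft manuscript=10, EF_Internal review=23) = 23; EF_Submission = 23+5 = 28
Expected project duration μ = 28 days. Critical path: Instrument calibration → Data collection → Internal review → Submission.

Variance along critical path = 0.111 + 4.000 + 0.111 + 0.111 = 4.333; σ = 2.082 days.
D = μ + z·σ = 28 + 1.036·2.082 = 30.2 days

30.2 days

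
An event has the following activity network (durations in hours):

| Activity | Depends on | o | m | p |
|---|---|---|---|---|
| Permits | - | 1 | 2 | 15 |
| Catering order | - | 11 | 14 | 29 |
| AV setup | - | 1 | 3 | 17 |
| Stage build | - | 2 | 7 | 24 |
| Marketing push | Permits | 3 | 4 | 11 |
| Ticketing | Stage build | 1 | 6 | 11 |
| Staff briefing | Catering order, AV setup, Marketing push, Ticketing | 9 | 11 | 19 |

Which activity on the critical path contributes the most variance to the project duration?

Catering order

te_Permits = (1 + 4·2 + 15)/6 = 24/6 = 4; σ²_Permits = ((15−1)/6)² = 5.444
te_Catering order = (11 + 4·14 + 29)/6 = 96/6 = 16; σ²_Catering order = ((29−11)/6)² = 9.000
te_AV setup = (1 + 4·3 + 17)/6 = 30/6 = 5; σ²_AV setup = ((17−1)/6)² = 7.111
te_Stage build = (2 + 4·7 + 24)/6 = 54/6 = 9; σ²_Stage build = ((24−2)/6)² = 13.444
te_Marketing push = (3 + 4·4 + 11)/6 = 30/6 = 5; σ²_Marketing push = ((11−3)/6)² = 1.778
te_Ticketing = (1 + 4·6 + 11)/6 = 36/6 = 6; σ²_Ticketing = ((11−1)/6)² = 2.778
te_Staff briefing = (9 + 4·11 + 19)/6 = 72/6 = 12; σ²_Staff briefing = ((19−9)/6)² = 2.778

Forward pass:
ES_Permits = 0; EF_Permits = 4
ES_Catering order = 0; EF_Catering order = 16
ES_AV setup = 0; EF_AV setup = 5
ES_Stage build = 0; EF_Stage build = 9
ES_Marketing push = 4; EF_Marketing push = 4+5 = 9
ES_Ticketing = 9; EF_Ticketing = 9+6 = 15
ES_Staff briefing = max(EF_Catering order=16, EF_AV setup=5, EF_Marketing push=9, EF_Ticketing=15) = 16; EF_Staff briefing = 16+12 = 28
Expected project duration μ = 28 hours. Critical path: Catering order → Staff briefing.

Variances on critical path: σ²_Catering order=9.000, σ²_Staff briefing=2.778.
Largest is σ²_Catering order = 9.000.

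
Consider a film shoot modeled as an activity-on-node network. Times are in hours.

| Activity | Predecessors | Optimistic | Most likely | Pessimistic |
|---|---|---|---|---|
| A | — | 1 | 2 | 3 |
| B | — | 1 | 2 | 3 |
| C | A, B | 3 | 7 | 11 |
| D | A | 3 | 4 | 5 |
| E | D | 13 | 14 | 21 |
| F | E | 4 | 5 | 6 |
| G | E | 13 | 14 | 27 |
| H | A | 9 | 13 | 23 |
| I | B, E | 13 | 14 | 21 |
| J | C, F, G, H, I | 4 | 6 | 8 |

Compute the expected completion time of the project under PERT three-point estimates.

te_A = (1 + 4·2 + 3)/6 = 12/6 = 2
te_B = (1 + 4·2 + 3)/6 = 12/6 = 2
te_C = (3 + 4·7 + 11)/6 = 42/6 = 7
te_D = (3 + 4·4 + 5)/6 = 24/6 = 4
te_E = (13 + 4·14 + 21)/6 = 90/6 = 15
te_F = (4 + 4·5 + 6)/6 = 30/6 = 5
te_G = (13 + 4·14 + 27)/6 = 96/6 = 16
te_H = (9 + 4·13 + 23)/6 = 84/6 = 14
te_I = (13 + 4·14 + 21)/6 = 90/6 = 15
te_J = (4 + 4·6 + 8)/6 = 36/6 = 6

Forward pass:
ES_A = 0; EF_A = 2
ES_B = 0; EF_B = 2
ES_C = max(EF_A=2, EF_B=2) = 2; EF_C = 2+7 = 9
ES_D = 2; EF_D = 2+4 = 6
ES_E = 6; EF_E = 6+15 = 21
ES_F = 21; EF_F = 21+5 = 26
ES_G = 21; EF_G = 21+16 = 37
ES_H = 2; EF_H = 2+14 = 16
ES_I = max(EF_B=2, EF_E=21) = 21; EF_I = 21+15 = 36
ES_J = max(EF_C=9, EF_F=26, EF_G=37, EF_H=16, EF_I=36) = 37; EF_J = 37+6 = 43
Expected project duration μ = 43 hours. Critical path: A → D → E → G → J.

43 hours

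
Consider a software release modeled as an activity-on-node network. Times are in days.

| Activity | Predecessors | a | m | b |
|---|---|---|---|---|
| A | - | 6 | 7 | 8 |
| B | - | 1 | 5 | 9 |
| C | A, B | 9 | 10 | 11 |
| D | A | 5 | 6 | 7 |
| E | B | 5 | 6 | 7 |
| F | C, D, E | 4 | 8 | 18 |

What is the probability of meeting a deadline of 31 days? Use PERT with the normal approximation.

te_A = (6 + 4·7 + 8)/6 = 42/6 = 7; σ²_A = ((8−6)/6)² = 0.111
te_B = (1 + 4·5 + 9)/6 = 30/6 = 5; σ²_B = ((9−1)/6)² = 1.778
te_C = (9 + 4·10 + 11)/6 = 60/6 = 10; σ²_C = ((11−9)/6)² = 0.111
te_D = (5 + 4·6 + 7)/6 = 36/6 = 6; σ²_D = ((7−5)/6)² = 0.111
te_E = (5 + 4·6 + 7)/6 = 36/6 = 6; σ²_E = ((7−5)/6)² = 0.111
te_F = (4 + 4·8 + 18)/6 = 54/6 = 9; σ²_F = ((18−4)/6)² = 5.444

Forward pass:
ES_A = 0; EF_A = 7
ES_B = 0; EF_B = 5
ES_C = max(EF_A=7, EF_B=5) = 7; EF_C = 7+10 = 17
ES_D = 7; EF_D = 7+6 = 13
ES_E = 5; EF_E = 5+6 = 11
ES_F = max(EF_C=17, EF_D=13, EF_E=11) = 17; EF_F = 17+9 = 26
Expected project duration μ = 26 days. Critical path: A → C → F.

Variance along critical path = 0.111 + 0.111 + 5.444 = 5.667; σ = √5.667 = 2.380 days.
Z = (31 − 26) / 2.380 = 2.100
P(T ≤ 31) = Φ(2.100) ≈ 0.982

0.982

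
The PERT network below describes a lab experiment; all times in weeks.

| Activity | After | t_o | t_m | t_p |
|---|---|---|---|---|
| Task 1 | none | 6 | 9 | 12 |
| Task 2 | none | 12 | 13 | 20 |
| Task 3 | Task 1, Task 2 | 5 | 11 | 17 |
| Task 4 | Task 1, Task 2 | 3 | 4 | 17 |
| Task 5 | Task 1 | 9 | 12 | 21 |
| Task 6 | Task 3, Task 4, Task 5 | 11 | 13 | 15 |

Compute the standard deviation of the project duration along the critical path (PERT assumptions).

te_Task 1 = (6 + 4·9 + 12)/6 = 54/6 = 9; σ²_Task 1 = ((12−6)/6)² = 1.000
te_Task 2 = (12 + 4·13 + 20)/6 = 84/6 = 14; σ²_Task 2 = ((20−12)/6)² = 1.778
te_Task 3 = (5 + 4·11 + 17)/6 = 66/6 = 11; σ²_Task 3 = ((17−5)/6)² = 4.000
te_Task 4 = (3 + 4·4 + 17)/6 = 36/6 = 6; σ²_Task 4 = ((17−3)/6)² = 5.444
te_Task 5 = (9 + 4·12 + 21)/6 = 78/6 = 13; σ²_Task 5 = ((21−9)/6)² = 4.000
te_Task 6 = (11 + 4·13 + 15)/6 = 78/6 = 13; σ²_Task 6 = ((15−11)/6)² = 0.444

Forward pass:
ES_Task 1 = 0; EF_Task 1 = 9
ES_Task 2 = 0; EF_Task 2 = 14
ES_Task 3 = max(EF_Task 1=9, EF_Task 2=14) = 14; EF_Task 3 = 14+11 = 25
ES_Task 4 = max(EF_Task 1=9, EF_Task 2=14) = 14; EF_Task 4 = 14+6 = 20
ES_Task 5 = 9; EF_Task 5 = 9+13 = 22
ES_Task 6 = max(EF_Task 3=25, EF_Task 4=20, EF_Task 5=22) = 25; EF_Task 6 = 25+13 = 38
Expected project duration μ = 38 weeks. Critical path: Task 2 → Task 3 → Task 6.

Variance along critical path = 1.778 + 4.000 + 0.444 = 6.222
σ = √6.222 = 2.494 weeks

2.49 weeks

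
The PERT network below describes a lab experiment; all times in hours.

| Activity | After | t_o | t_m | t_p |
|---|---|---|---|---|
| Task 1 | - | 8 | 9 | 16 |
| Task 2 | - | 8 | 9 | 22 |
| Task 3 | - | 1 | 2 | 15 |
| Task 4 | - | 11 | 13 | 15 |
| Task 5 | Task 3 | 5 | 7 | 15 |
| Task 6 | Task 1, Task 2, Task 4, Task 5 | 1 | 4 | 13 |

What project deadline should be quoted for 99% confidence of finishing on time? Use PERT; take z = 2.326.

te_Task 1 = (8 + 4·9 + 16)/6 = 60/6 = 10; σ²_Task 1 = ((16−8)/6)² = 1.778
te_Task 2 = (8 + 4·9 + 22)/6 = 66/6 = 11; σ²_Task 2 = ((22−8)/6)² = 5.444
te_Task 3 = (1 + 4·2 + 15)/6 = 24/6 = 4; σ²_Task 3 = ((15−1)/6)² = 5.444
te_Task 4 = (11 + 4·13 + 15)/6 = 78/6 = 13; σ²_Task 4 = ((15−11)/6)² = 0.444
te_Task 5 = (5 + 4·7 + 15)/6 = 48/6 = 8; σ²_Task 5 = ((15−5)/6)² = 2.778
te_Task 6 = (1 + 4·4 + 13)/6 = 30/6 = 5; σ²_Task 6 = ((13−1)/6)² = 4.000

Forward pass:
ES_Task 1 = 0; EF_Task 1 = 10
ES_Task 2 = 0; EF_Task 2 = 11
ES_Task 3 = 0; EF_Task 3 = 4
ES_Task 4 = 0; EF_Task 4 = 13
ES_Task 5 = 4; EF_Task 5 = 4+8 = 12
ES_Task 6 = max(EF_Task 1=10, EF_Task 2=11, EF_Task 4=13, EF_Task 5=12) = 13; EF_Task 6 = 13+5 = 18
Expected project duration μ = 18 hours. Critical path: Task 4 → Task 6.

Variance along critical path = 0.444 + 4.000 = 4.444; σ = 2.108 hours.
D = μ + z·σ = 18 + 2.326·2.108 = 22.9 hours

22.9 hours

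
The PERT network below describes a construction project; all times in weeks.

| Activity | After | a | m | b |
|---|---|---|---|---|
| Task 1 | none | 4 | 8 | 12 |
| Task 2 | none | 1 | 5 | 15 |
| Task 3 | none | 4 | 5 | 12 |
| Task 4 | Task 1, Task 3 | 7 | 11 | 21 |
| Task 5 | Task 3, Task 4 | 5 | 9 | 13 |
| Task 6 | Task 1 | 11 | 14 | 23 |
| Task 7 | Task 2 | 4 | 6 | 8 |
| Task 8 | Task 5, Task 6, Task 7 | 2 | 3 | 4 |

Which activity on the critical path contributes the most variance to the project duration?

te_Task 1 = (4 + 4·8 + 12)/6 = 48/6 = 8; σ²_Task 1 = ((12−4)/6)² = 1.778
te_Task 2 = (1 + 4·5 + 15)/6 = 36/6 = 6; σ²_Task 2 = ((15−1)/6)² = 5.444
te_Task 3 = (4 + 4·5 + 12)/6 = 36/6 = 6; σ²_Task 3 = ((12−4)/6)² = 1.778
te_Task 4 = (7 + 4·11 + 21)/6 = 72/6 = 12; σ²_Task 4 = ((21−7)/6)² = 5.444
te_Task 5 = (5 + 4·9 + 13)/6 = 54/6 = 9; σ²_Task 5 = ((13−5)/6)² = 1.778
te_Task 6 = (11 + 4·14 + 23)/6 = 90/6 = 15; σ²_Task 6 = ((23−11)/6)² = 4.000
te_Task 7 = (4 + 4·6 + 8)/6 = 36/6 = 6; σ²_Task 7 = ((8−4)/6)² = 0.444
te_Task 8 = (2 + 4·3 + 4)/6 = 18/6 = 3; σ²_Task 8 = ((4−2)/6)² = 0.111

Forward pass:
ES_Task 1 = 0; EF_Task 1 = 8
ES_Task 2 = 0; EF_Task 2 = 6
ES_Task 3 = 0; EF_Task 3 = 6
ES_Task 4 = max(EF_Task 1=8, EF_Task 3=6) = 8; EF_Task 4 = 8+12 = 20
ES_Task 5 = max(EF_Task 3=6, EF_Task 4=20) = 20; EF_Task 5 = 20+9 = 29
ES_Task 6 = 8; EF_Task 6 = 8+15 = 23
ES_Task 7 = 6; EF_Task 7 = 6+6 = 12
ES_Task 8 = max(EF_Task 5=29, EF_Task 6=23, EF_Task 7=12) = 29; EF_Task 8 = 29+3 = 32
Expected project duration μ = 32 weeks. Critical path: Task 1 → Task 4 → Task 5 → Task 8.

Variances on critical path: σ²_Task 1=1.778, σ²_Task 4=5.444, σ²_Task 5=1.778, σ²_Task 8=0.111.
Largest is σ²_Task 4 = 5.444.

Task 4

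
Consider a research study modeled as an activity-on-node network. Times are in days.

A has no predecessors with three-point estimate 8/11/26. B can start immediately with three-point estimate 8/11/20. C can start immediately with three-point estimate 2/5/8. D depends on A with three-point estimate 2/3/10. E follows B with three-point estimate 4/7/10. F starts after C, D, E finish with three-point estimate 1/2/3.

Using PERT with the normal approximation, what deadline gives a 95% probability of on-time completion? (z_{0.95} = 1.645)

24.7 days

te_A = (8 + 4·11 + 26)/6 = 78/6 = 13; σ²_A = ((26−8)/6)² = 9.000
te_B = (8 + 4·11 + 20)/6 = 72/6 = 12; σ²_B = ((20−8)/6)² = 4.000
te_C = (2 + 4·5 + 8)/6 = 30/6 = 5; σ²_C = ((8−2)/6)² = 1.000
te_D = (2 + 4·3 + 10)/6 = 24/6 = 4; σ²_D = ((10−2)/6)² = 1.778
te_E = (4 + 4·7 + 10)/6 = 42/6 = 7; σ²_E = ((10−4)/6)² = 1.000
te_F = (1 + 4·2 + 3)/6 = 12/6 = 2; σ²_F = ((3−1)/6)² = 0.111

Forward pass:
ES_A = 0; EF_A = 13
ES_B = 0; EF_B = 12
ES_C = 0; EF_C = 5
ES_D = 13; EF_D = 13+4 = 17
ES_E = 12; EF_E = 12+7 = 19
ES_F = max(EF_C=5, EF_D=17, EF_E=19) = 19; EF_F = 19+2 = 21
Expected project duration μ = 21 days. Critical path: B → E → F.

Variance along critical path = 4.000 + 1.000 + 0.111 = 5.111; σ = 2.261 days.
D = μ + z·σ = 21 + 1.645·2.261 = 24.7 days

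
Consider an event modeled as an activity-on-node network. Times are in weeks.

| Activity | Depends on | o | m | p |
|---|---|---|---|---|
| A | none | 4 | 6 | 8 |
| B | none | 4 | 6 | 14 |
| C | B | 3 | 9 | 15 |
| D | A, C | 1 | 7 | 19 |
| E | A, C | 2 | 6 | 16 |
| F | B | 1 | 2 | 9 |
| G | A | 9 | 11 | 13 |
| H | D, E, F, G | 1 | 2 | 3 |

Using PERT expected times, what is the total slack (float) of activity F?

14 weeks

te_A = (4 + 4·6 + 8)/6 = 36/6 = 6
te_B = (4 + 4·6 + 14)/6 = 42/6 = 7
te_C = (3 + 4·9 + 15)/6 = 54/6 = 9
te_D = (1 + 4·7 + 19)/6 = 48/6 = 8
te_E = (2 + 4·6 + 16)/6 = 42/6 = 7
te_F = (1 + 4·2 + 9)/6 = 18/6 = 3
te_G = (9 + 4·11 + 13)/6 = 66/6 = 11
te_H = (1 + 4·2 + 3)/6 = 12/6 = 2

Forward pass:
ES_A = 0; EF_A = 6
ES_B = 0; EF_B = 7
ES_C = 7; EF_C = 7+9 = 16
ES_D = max(EF_A=6, EF_C=16) = 16; EF_D = 16+8 = 24
ES_E = max(EF_A=6, EF_C=16) = 16; EF_E = 16+7 = 23
ES_F = 7; EF_F = 7+3 = 10
ES_G = 6; EF_G = 6+11 = 17
ES_H = max(EF_D=24, EF_E=23, EF_F=10, EF_G=17) = 24; EF_H = 24+2 = 26
Expected project duration μ = 26 weeks. Critical path: B → C → D → H.

Backward pass:
LF_H = 26; LS_H = 26−2 = 24
LF_G = LS_H = 24; LS_G = 24−11 = 13
LF_F = LS_H = 24; LS_F = 24−3 = 21
LF_E = LS_H = 24; LS_E = 24−7 = 17
LF_D = LS_H = 24; LS_D = 24−8 = 16
LF_C = min(LS_D=16, LS_E=17) = 16; LS_C = 16−9 = 7
LF_B = min(LS_C=7, LS_F=21) = 7; LS_B = 7−7 = 0
LF_A = min(LS_D=16, LS_E=17, LS_G=13) = 13; LS_A = 13−6 = 7
Slack_F = LS_F − ES_F = 21 − 7 = 14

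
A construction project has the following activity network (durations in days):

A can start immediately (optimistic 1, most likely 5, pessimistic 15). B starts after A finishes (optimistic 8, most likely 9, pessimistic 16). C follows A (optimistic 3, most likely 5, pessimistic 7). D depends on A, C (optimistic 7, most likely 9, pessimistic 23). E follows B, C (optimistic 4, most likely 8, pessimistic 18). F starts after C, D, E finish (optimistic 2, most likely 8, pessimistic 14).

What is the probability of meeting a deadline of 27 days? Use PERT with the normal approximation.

te_A = (1 + 4·5 + 15)/6 = 36/6 = 6; σ²_A = ((15−1)/6)² = 5.444
te_B = (8 + 4·9 + 16)/6 = 60/6 = 10; σ²_B = ((16−8)/6)² = 1.778
te_C = (3 + 4·5 + 7)/6 = 30/6 = 5; σ²_C = ((7−3)/6)² = 0.444
te_D = (7 + 4·9 + 23)/6 = 66/6 = 11; σ²_D = ((23−7)/6)² = 7.111
te_E = (4 + 4·8 + 18)/6 = 54/6 = 9; σ²_E = ((18−4)/6)² = 5.444
te_F = (2 + 4·8 + 14)/6 = 48/6 = 8; σ²_F = ((14−2)/6)² = 4.000

Forward pass:
ES_A = 0; EF_A = 6
ES_B = 6; EF_B = 6+10 = 16
ES_C = 6; EF_C = 6+5 = 11
ES_D = max(EF_A=6, EF_C=11) = 11; EF_D = 11+11 = 22
ES_E = max(EF_B=16, EF_C=11) = 16; EF_E = 16+9 = 25
ES_F = max(EF_C=11, EF_D=22, EF_E=25) = 25; EF_F = 25+8 = 33
Expected project duration μ = 33 days. Critical path: A → B → E → F.

Variance along critical path = 5.444 + 1.778 + 5.444 + 4.000 = 16.667; σ = √16.667 = 4.082 days.
Z = (27 − 33) / 4.082 = -1.470
P(T ≤ 27) = Φ(-1.470) ≈ 0.071

0.071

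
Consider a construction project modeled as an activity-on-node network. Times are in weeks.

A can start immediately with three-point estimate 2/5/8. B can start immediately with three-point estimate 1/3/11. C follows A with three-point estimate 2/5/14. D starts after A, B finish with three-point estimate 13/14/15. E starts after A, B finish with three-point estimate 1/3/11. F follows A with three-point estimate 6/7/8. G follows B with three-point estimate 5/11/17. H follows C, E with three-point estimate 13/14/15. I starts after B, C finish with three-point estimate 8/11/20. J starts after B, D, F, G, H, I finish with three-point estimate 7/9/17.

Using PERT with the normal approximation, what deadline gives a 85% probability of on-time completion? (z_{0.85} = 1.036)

te_A = (2 + 4·5 + 8)/6 = 30/6 = 5; σ²_A = ((8−2)/6)² = 1.000
te_B = (1 + 4·3 + 11)/6 = 24/6 = 4; σ²_B = ((11−1)/6)² = 2.778
te_C = (2 + 4·5 + 14)/6 = 36/6 = 6; σ²_C = ((14−2)/6)² = 4.000
te_D = (13 + 4·14 + 15)/6 = 84/6 = 14; σ²_D = ((15−13)/6)² = 0.111
te_E = (1 + 4·3 + 11)/6 = 24/6 = 4; σ²_E = ((11−1)/6)² = 2.778
te_F = (6 + 4·7 + 8)/6 = 42/6 = 7; σ²_F = ((8−6)/6)² = 0.111
te_G = (5 + 4·11 + 17)/6 = 66/6 = 11; σ²_G = ((17−5)/6)² = 4.000
te_H = (13 + 4·14 + 15)/6 = 84/6 = 14; σ²_H = ((15−13)/6)² = 0.111
te_I = (8 + 4·11 + 20)/6 = 72/6 = 12; σ²_I = ((20−8)/6)² = 4.000
te_J = (7 + 4·9 + 17)/6 = 60/6 = 10; σ²_J = ((17−7)/6)² = 2.778

Forward pass:
ES_A = 0; EF_A = 5
ES_B = 0; EF_B = 4
ES_C = 5; EF_C = 5+6 = 11
ES_D = max(EF_A=5, EF_B=4) = 5; EF_D = 5+14 = 19
ES_E = max(EF_A=5, EF_B=4) = 5; EF_E = 5+4 = 9
ES_F = 5; EF_F = 5+7 = 12
ES_G = 4; EF_G = 4+11 = 15
ES_H = max(EF_C=11, EF_E=9) = 11; EF_H = 11+14 = 25
ES_I = max(EF_B=4, EF_C=11) = 11; EF_I = 11+12 = 23
ES_J = max(EF_B=4, EF_D=19, EF_F=12, EF_G=15, EF_H=25, EF_I=23) = 25; EF_J = 25+10 = 35
Expected project duration μ = 35 weeks. Critical path: A → C → H → J.

Variance along critical path = 1.000 + 4.000 + 0.111 + 2.778 = 7.889; σ = 2.809 weeks.
D = μ + z·σ = 35 + 1.036·2.809 = 37.9 weeks

37.9 weeks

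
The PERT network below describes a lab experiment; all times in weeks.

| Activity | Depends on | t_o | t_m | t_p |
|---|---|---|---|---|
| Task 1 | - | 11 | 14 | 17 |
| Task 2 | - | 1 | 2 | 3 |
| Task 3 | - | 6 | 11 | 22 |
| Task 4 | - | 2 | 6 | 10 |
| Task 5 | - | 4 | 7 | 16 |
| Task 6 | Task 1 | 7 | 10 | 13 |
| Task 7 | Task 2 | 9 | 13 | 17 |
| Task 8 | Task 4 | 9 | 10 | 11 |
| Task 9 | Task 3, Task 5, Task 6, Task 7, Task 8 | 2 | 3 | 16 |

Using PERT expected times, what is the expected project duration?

te_Task 1 = (11 + 4·14 + 17)/6 = 84/6 = 14
te_Task 2 = (1 + 4·2 + 3)/6 = 12/6 = 2
te_Task 3 = (6 + 4·11 + 22)/6 = 72/6 = 12
te_Task 4 = (2 + 4·6 + 10)/6 = 36/6 = 6
te_Task 5 = (4 + 4·7 + 16)/6 = 48/6 = 8
te_Task 6 = (7 + 4·10 + 13)/6 = 60/6 = 10
te_Task 7 = (9 + 4·13 + 17)/6 = 78/6 = 13
te_Task 8 = (9 + 4·10 + 11)/6 = 60/6 = 10
te_Task 9 = (2 + 4·3 + 16)/6 = 30/6 = 5

Forward pass:
ES_Task 1 = 0; EF_Task 1 = 14
ES_Task 2 = 0; EF_Task 2 = 2
ES_Task 3 = 0; EF_Task 3 = 12
ES_Task 4 = 0; EF_Task 4 = 6
ES_Task 5 = 0; EF_Task 5 = 8
ES_Task 6 = 14; EF_Task 6 = 14+10 = 24
ES_Task 7 = 2; EF_Task 7 = 2+13 = 15
ES_Task 8 = 6; EF_Task 8 = 6+10 = 16
ES_Task 9 = max(EF_Task 3=12, EF_Task 5=8, EF_Task 6=24, EF_Task 7=15, EF_Task 8=16) = 24; EF_Task 9 = 24+5 = 29
Expected project duration μ = 29 weeks. Critical path: Task 1 → Task 6 → Task 9.

29 weeks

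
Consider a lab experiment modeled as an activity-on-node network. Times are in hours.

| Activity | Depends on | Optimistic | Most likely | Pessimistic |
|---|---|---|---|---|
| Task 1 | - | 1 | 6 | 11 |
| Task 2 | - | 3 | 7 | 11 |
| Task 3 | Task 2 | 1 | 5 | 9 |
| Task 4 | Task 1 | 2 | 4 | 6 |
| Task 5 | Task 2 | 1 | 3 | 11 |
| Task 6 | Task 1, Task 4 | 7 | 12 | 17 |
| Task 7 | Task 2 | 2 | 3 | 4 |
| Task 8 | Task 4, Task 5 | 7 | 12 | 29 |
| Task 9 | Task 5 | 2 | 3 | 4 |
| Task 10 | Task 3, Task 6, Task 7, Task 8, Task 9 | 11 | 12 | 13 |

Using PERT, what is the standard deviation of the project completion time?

te_Task 1 = (1 + 4·6 + 11)/6 = 36/6 = 6; σ²_Task 1 = ((11−1)/6)² = 2.778
te_Task 2 = (3 + 4·7 + 11)/6 = 42/6 = 7; σ²_Task 2 = ((11−3)/6)² = 1.778
te_Task 3 = (1 + 4·5 + 9)/6 = 30/6 = 5; σ²_Task 3 = ((9−1)/6)² = 1.778
te_Task 4 = (2 + 4·4 + 6)/6 = 24/6 = 4; σ²_Task 4 = ((6−2)/6)² = 0.444
te_Task 5 = (1 + 4·3 + 11)/6 = 24/6 = 4; σ²_Task 5 = ((11−1)/6)² = 2.778
te_Task 6 = (7 + 4·12 + 17)/6 = 72/6 = 12; σ²_Task 6 = ((17−7)/6)² = 2.778
te_Task 7 = (2 + 4·3 + 4)/6 = 18/6 = 3; σ²_Task 7 = ((4−2)/6)² = 0.111
te_Task 8 = (7 + 4·12 + 29)/6 = 84/6 = 14; σ²_Task 8 = ((29−7)/6)² = 13.444
te_Task 9 = (2 + 4·3 + 4)/6 = 18/6 = 3; σ²_Task 9 = ((4−2)/6)² = 0.111
te_Task 10 = (11 + 4·12 + 13)/6 = 72/6 = 12; σ²_Task 10 = ((13−11)/6)² = 0.111

Forward pass:
ES_Task 1 = 0; EF_Task 1 = 6
ES_Task 2 = 0; EF_Task 2 = 7
ES_Task 3 = 7; EF_Task 3 = 7+5 = 12
ES_Task 4 = 6; EF_Task 4 = 6+4 = 10
ES_Task 5 = 7; EF_Task 5 = 7+4 = 11
ES_Task 6 = max(EF_Task 1=6, EF_Task 4=10) = 10; EF_Task 6 = 10+12 = 22
ES_Task 7 = 7; EF_Task 7 = 7+3 = 10
ES_Task 8 = max(EF_Task 4=10, EF_Task 5=11) = 11; EF_Task 8 = 11+14 = 25
ES_Task 9 = 11; EF_Task 9 = 11+3 = 14
ES_Task 10 = max(EF_Task 3=12, EF_Task 6=22, EF_Task 7=10, EF_Task 8=25, EF_Task 9=14) = 25; EF_Task 10 = 25+12 = 37
Expected project duration μ = 37 hours. Critical path: Task 2 → Task 5 → Task 8 → Task 10.

Variance along critical path = 1.778 + 2.778 + 13.444 + 0.111 = 18.111
σ = √18.111 = 4.256 hours

4.26 hours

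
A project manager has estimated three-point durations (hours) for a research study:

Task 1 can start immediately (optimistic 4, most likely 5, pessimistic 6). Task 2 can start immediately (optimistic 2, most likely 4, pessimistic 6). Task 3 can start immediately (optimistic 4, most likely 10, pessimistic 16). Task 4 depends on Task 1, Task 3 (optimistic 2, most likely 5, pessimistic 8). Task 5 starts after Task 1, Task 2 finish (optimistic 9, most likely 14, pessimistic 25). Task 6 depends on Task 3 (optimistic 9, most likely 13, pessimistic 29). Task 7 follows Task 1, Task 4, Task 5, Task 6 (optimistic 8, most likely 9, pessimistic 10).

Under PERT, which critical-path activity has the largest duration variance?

te_Task 1 = (4 + 4·5 + 6)/6 = 30/6 = 5; σ²_Task 1 = ((6−4)/6)² = 0.111
te_Task 2 = (2 + 4·4 + 6)/6 = 24/6 = 4; σ²_Task 2 = ((6−2)/6)² = 0.444
te_Task 3 = (4 + 4·10 + 16)/6 = 60/6 = 10; σ²_Task 3 = ((16−4)/6)² = 4.000
te_Task 4 = (2 + 4·5 + 8)/6 = 30/6 = 5; σ²_Task 4 = ((8−2)/6)² = 1.000
te_Task 5 = (9 + 4·14 + 25)/6 = 90/6 = 15; σ²_Task 5 = ((25−9)/6)² = 7.111
te_Task 6 = (9 + 4·13 + 29)/6 = 90/6 = 15; σ²_Task 6 = ((29−9)/6)² = 11.111
te_Task 7 = (8 + 4·9 + 10)/6 = 54/6 = 9; σ²_Task 7 = ((10−8)/6)² = 0.111

Forward pass:
ES_Task 1 = 0; EF_Task 1 = 5
ES_Task 2 = 0; EF_Task 2 = 4
ES_Task 3 = 0; EF_Task 3 = 10
ES_Task 4 = max(EF_Task 1=5, EF_Task 3=10) = 10; EF_Task 4 = 10+5 = 15
ES_Task 5 = max(EF_Task 1=5, EF_Task 2=4) = 5; EF_Task 5 = 5+15 = 20
ES_Task 6 = 10; EF_Task 6 = 10+15 = 25
ES_Task 7 = max(EF_Task 1=5, EF_Task 4=15, EF_Task 5=20, EF_Task 6=25) = 25; EF_Task 7 = 25+9 = 34
Expected project duration μ = 34 hours. Critical path: Task 3 → Task 6 → Task 7.

Variances on critical path: σ²_Task 3=4.000, σ²_Task 6=11.111, σ²_Task 7=0.111.
Largest is σ²_Task 6 = 11.111.

Task 6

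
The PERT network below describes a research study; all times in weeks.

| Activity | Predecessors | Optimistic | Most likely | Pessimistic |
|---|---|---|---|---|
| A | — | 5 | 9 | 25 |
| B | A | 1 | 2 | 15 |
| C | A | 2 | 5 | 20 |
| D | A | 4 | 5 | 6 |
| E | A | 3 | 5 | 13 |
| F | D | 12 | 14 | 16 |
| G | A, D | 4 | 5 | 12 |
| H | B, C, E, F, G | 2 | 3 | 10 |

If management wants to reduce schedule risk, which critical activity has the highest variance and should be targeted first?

te_A = (5 + 4·9 + 25)/6 = 66/6 = 11; σ²_A = ((25−5)/6)² = 11.111
te_B = (1 + 4·2 + 15)/6 = 24/6 = 4; σ²_B = ((15−1)/6)² = 5.444
te_C = (2 + 4·5 + 20)/6 = 42/6 = 7; σ²_C = ((20−2)/6)² = 9.000
te_D = (4 + 4·5 + 6)/6 = 30/6 = 5; σ²_D = ((6−4)/6)² = 0.111
te_E = (3 + 4·5 + 13)/6 = 36/6 = 6; σ²_E = ((13−3)/6)² = 2.778
te_F = (12 + 4·14 + 16)/6 = 84/6 = 14; σ²_F = ((16−12)/6)² = 0.444
te_G = (4 + 4·5 + 12)/6 = 36/6 = 6; σ²_G = ((12−4)/6)² = 1.778
te_H = (2 + 4·3 + 10)/6 = 24/6 = 4; σ²_H = ((10−2)/6)² = 1.778

Forward pass:
ES_A = 0; EF_A = 11
ES_B = 11; EF_B = 11+4 = 15
ES_C = 11; EF_C = 11+7 = 18
ES_D = 11; EF_D = 11+5 = 16
ES_E = 11; EF_E = 11+6 = 17
ES_F = 16; EF_F = 16+14 = 30
ES_G = max(EF_A=11, EF_D=16) = 16; EF_G = 16+6 = 22
ES_H = max(EF_B=15, EF_C=18, EF_E=17, EF_F=30, EF_G=22) = 30; EF_H = 30+4 = 34
Expected project duration μ = 34 weeks. Critical path: A → D → F → H.

Variances on critical path: σ²_A=11.111, σ²_D=0.111, σ²_F=0.444, σ²_H=1.778.
Largest is σ²_A = 11.111.

A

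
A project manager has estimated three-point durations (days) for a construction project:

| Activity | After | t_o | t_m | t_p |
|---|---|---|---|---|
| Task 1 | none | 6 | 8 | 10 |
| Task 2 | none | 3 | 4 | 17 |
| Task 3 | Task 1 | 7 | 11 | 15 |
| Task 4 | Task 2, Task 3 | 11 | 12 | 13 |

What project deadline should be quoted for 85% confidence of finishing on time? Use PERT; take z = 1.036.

32.6 days

te_Task 1 = (6 + 4·8 + 10)/6 = 48/6 = 8; σ²_Task 1 = ((10−6)/6)² = 0.444
te_Task 2 = (3 + 4·4 + 17)/6 = 36/6 = 6; σ²_Task 2 = ((17−3)/6)² = 5.444
te_Task 3 = (7 + 4·11 + 15)/6 = 66/6 = 11; σ²_Task 3 = ((15−7)/6)² = 1.778
te_Task 4 = (11 + 4·12 + 13)/6 = 72/6 = 12; σ²_Task 4 = ((13−11)/6)² = 0.111

Forward pass:
ES_Task 1 = 0; EF_Task 1 = 8
ES_Task 2 = 0; EF_Task 2 = 6
ES_Task 3 = 8; EF_Task 3 = 8+11 = 19
ES_Task 4 = max(EF_Task 2=6, EF_Task 3=19) = 19; EF_Task 4 = 19+12 = 31
Expected project duration μ = 31 days. Critical path: Task 1 → Task 3 → Task 4.

Variance along critical path = 0.444 + 1.778 + 0.111 = 2.333; σ = 1.528 days.
D = μ + z·σ = 31 + 1.036·1.528 = 32.6 days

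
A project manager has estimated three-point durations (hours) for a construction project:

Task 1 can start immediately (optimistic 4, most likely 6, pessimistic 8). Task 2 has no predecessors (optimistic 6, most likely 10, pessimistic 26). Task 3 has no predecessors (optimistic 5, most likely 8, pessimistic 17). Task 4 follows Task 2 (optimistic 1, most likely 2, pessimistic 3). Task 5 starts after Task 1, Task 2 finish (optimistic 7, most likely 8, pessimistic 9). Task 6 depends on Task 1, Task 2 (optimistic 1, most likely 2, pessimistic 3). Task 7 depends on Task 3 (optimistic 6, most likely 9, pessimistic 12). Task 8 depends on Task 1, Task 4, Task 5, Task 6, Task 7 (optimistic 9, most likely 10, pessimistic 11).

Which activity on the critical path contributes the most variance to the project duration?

Task 2

te_Task 1 = (4 + 4·6 + 8)/6 = 36/6 = 6; σ²_Task 1 = ((8−4)/6)² = 0.444
te_Task 2 = (6 + 4·10 + 26)/6 = 72/6 = 12; σ²_Task 2 = ((26−6)/6)² = 11.111
te_Task 3 = (5 + 4·8 + 17)/6 = 54/6 = 9; σ²_Task 3 = ((17−5)/6)² = 4.000
te_Task 4 = (1 + 4·2 + 3)/6 = 12/6 = 2; σ²_Task 4 = ((3−1)/6)² = 0.111
te_Task 5 = (7 + 4·8 + 9)/6 = 48/6 = 8; σ²_Task 5 = ((9−7)/6)² = 0.111
te_Task 6 = (1 + 4·2 + 3)/6 = 12/6 = 2; σ²_Task 6 = ((3−1)/6)² = 0.111
te_Task 7 = (6 + 4·9 + 12)/6 = 54/6 = 9; σ²_Task 7 = ((12−6)/6)² = 1.000
te_Task 8 = (9 + 4·10 + 11)/6 = 60/6 = 10; σ²_Task 8 = ((11−9)/6)² = 0.111

Forward pass:
ES_Task 1 = 0; EF_Task 1 = 6
ES_Task 2 = 0; EF_Task 2 = 12
ES_Task 3 = 0; EF_Task 3 = 9
ES_Task 4 = 12; EF_Task 4 = 12+2 = 14
ES_Task 5 = max(EF_Task 1=6, EF_Task 2=12) = 12; EF_Task 5 = 12+8 = 20
ES_Task 6 = max(EF_Task 1=6, EF_Task 2=12) = 12; EF_Task 6 = 12+2 = 14
ES_Task 7 = 9; EF_Task 7 = 9+9 = 18
ES_Task 8 = max(EF_Task 1=6, EF_Task 4=14, EF_Task 5=20, EF_Task 6=14, EF_Task 7=18) = 20; EF_Task 8 = 20+10 = 30
Expected project duration μ = 30 hours. Critical path: Task 2 → Task 5 → Task 8.

Variances on critical path: σ²_Task 2=11.111, σ²_Task 5=0.111, σ²_Task 8=0.111.
Largest is σ²_Task 2 = 11.111.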